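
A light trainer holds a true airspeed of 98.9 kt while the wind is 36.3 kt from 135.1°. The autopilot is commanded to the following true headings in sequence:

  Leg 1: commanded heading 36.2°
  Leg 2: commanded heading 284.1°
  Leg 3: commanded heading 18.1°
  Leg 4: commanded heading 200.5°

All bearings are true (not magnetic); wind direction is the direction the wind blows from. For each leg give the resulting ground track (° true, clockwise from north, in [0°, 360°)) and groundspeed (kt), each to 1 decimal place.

Leg 1: heading 36.2°; drift -18.9° → track 17.3°, groundspeed 110.5 kt
Leg 2: heading 284.1°; drift +8.2° → track 292.3°, groundspeed 131.4 kt
Leg 3: heading 18.1°; drift -15.7° → track 2.4°, groundspeed 119.8 kt
Leg 4: heading 200.5°; drift +21.5° → track 222.0°, groundspeed 90.1 kt

Leg 1: track=17.3°, groundspeed=110.5 kt
Leg 2: track=292.3°, groundspeed=131.4 kt
Leg 3: track=2.4°, groundspeed=119.8 kt
Leg 4: track=222.0°, groundspeed=90.1 kt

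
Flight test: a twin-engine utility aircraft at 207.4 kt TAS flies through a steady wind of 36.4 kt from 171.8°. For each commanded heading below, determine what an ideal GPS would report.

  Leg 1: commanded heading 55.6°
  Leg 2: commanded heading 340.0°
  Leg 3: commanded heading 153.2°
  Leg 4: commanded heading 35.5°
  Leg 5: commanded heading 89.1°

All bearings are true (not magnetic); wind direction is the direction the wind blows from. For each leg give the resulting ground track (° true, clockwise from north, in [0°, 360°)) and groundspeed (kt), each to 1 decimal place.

Leg 1: heading 55.6°; drift -8.3° → track 47.3°, groundspeed 225.8 kt
Leg 2: heading 340.0°; drift +1.8° → track 341.8°, groundspeed 243.1 kt
Leg 3: heading 153.2°; drift -3.8° → track 149.4°, groundspeed 173.3 kt
Leg 4: heading 35.5°; drift -6.1° → track 29.4°, groundspeed 235.1 kt
Leg 5: heading 89.1°; drift -10.1° → track 79.0°, groundspeed 206.0 kt

Leg 1: track=47.3°, groundspeed=225.8 kt
Leg 2: track=341.8°, groundspeed=243.1 kt
Leg 3: track=149.4°, groundspeed=173.3 kt
Leg 4: track=29.4°, groundspeed=235.1 kt
Leg 5: track=79.0°, groundspeed=206.0 kt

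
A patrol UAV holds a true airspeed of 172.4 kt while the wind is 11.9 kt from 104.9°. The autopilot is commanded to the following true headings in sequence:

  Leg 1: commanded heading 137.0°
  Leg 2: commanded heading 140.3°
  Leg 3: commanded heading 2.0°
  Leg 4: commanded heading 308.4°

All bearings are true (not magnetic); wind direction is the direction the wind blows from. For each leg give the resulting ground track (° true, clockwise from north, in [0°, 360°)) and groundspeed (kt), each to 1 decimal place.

Leg 1: heading 137.0°; drift +2.2° → track 139.2°, groundspeed 162.4 kt
Leg 2: heading 140.3°; drift +2.4° → track 142.7°, groundspeed 162.8 kt
Leg 3: heading 2.0°; drift -3.8° → track 358.2°, groundspeed 175.4 kt
Leg 4: heading 308.4°; drift -1.5° → track 306.9°, groundspeed 183.4 kt

Leg 1: track=139.2°, groundspeed=162.4 kt
Leg 2: track=142.7°, groundspeed=162.8 kt
Leg 3: track=358.2°, groundspeed=175.4 kt
Leg 4: track=306.9°, groundspeed=183.4 kt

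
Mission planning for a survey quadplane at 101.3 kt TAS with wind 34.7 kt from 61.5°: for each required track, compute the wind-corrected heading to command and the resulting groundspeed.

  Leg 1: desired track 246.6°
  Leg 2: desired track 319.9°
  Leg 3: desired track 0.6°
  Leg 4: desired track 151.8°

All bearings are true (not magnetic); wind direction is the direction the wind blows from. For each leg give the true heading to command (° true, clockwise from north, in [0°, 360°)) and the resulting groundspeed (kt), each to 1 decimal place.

Leg 1: heading=248.3°, groundspeed=135.8 kt
Leg 2: heading=339.5°, groundspeed=102.4 kt
Leg 3: heading=18.0°, groundspeed=79.8 kt
Leg 4: heading=131.8°, groundspeed=95.4 kt

Leg 1: desired track 246.6°; wind correction +1.7° → command heading 248.3°, groundspeed 135.8 kt
Leg 2: desired track 319.9°; wind correction +19.6° → command heading 339.5°, groundspeed 102.4 kt
Leg 3: desired track 0.6°; wind correction +17.4° → command heading 18.0°, groundspeed 79.8 kt
Leg 4: desired track 151.8°; wind correction -20.0° → command heading 131.8°, groundspeed 95.4 kt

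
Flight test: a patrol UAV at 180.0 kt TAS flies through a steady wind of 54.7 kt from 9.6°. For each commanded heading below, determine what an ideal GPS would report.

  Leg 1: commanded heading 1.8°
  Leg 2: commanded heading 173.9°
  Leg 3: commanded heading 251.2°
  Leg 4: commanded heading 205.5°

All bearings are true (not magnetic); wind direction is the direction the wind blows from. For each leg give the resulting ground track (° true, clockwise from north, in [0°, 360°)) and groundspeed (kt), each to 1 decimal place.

Leg 1: track=358.4°, groundspeed=126.0 kt
Leg 2: track=177.5°, groundspeed=233.1 kt
Leg 3: track=238.1°, groundspeed=211.6 kt
Leg 4: track=201.8°, groundspeed=233.1 kt

Leg 1: heading 1.8°; drift -3.4° → track 358.4°, groundspeed 126.0 kt
Leg 2: heading 173.9°; drift +3.6° → track 177.5°, groundspeed 233.1 kt
Leg 3: heading 251.2°; drift -13.1° → track 238.1°, groundspeed 211.6 kt
Leg 4: heading 205.5°; drift -3.7° → track 201.8°, groundspeed 233.1 kt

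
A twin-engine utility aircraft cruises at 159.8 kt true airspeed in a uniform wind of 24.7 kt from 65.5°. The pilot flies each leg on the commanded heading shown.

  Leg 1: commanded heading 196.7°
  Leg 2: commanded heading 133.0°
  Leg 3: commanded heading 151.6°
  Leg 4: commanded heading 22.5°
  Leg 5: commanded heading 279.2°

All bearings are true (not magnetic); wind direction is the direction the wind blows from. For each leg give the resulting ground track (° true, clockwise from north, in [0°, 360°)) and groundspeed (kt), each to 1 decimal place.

Leg 1: heading 196.7°; drift +6.0° → track 202.7°, groundspeed 177.0 kt
Leg 2: heading 133.0°; drift +8.6° → track 141.6°, groundspeed 152.1 kt
Leg 3: heading 151.6°; drift +8.9° → track 160.5°, groundspeed 160.0 kt
Leg 4: heading 22.5°; drift -6.8° → track 15.7°, groundspeed 142.7 kt
Leg 5: heading 279.2°; drift -4.3° → track 274.9°, groundspeed 180.9 kt

Leg 1: track=202.7°, groundspeed=177.0 kt
Leg 2: track=141.6°, groundspeed=152.1 kt
Leg 3: track=160.5°, groundspeed=160.0 kt
Leg 4: track=15.7°, groundspeed=142.7 kt
Leg 5: track=274.9°, groundspeed=180.9 kt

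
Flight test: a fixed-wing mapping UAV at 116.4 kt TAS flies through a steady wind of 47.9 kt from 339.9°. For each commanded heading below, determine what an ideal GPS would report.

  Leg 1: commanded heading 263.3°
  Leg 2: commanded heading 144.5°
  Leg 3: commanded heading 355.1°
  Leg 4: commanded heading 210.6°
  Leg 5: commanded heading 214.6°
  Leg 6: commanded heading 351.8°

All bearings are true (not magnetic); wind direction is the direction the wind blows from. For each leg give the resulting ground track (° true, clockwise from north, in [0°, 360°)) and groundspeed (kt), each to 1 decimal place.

Leg 1: heading 263.3°; drift -23.9° → track 239.4°, groundspeed 115.1 kt
Leg 2: heading 144.5°; drift +4.5° → track 149.0°, groundspeed 163.1 kt
Leg 3: heading 355.1°; drift +10.1° → track 5.2°, groundspeed 71.3 kt
Leg 4: heading 210.6°; drift -14.2° → track 196.4°, groundspeed 151.3 kt
Leg 5: heading 214.6°; drift -15.2° → track 199.4°, groundspeed 149.3 kt
Leg 6: heading 351.8°; drift +8.1° → track 359.9°, groundspeed 70.2 kt

Leg 1: track=239.4°, groundspeed=115.1 kt
Leg 2: track=149.0°, groundspeed=163.1 kt
Leg 3: track=5.2°, groundspeed=71.3 kt
Leg 4: track=196.4°, groundspeed=151.3 kt
Leg 5: track=199.4°, groundspeed=149.3 kt
Leg 6: track=359.9°, groundspeed=70.2 kt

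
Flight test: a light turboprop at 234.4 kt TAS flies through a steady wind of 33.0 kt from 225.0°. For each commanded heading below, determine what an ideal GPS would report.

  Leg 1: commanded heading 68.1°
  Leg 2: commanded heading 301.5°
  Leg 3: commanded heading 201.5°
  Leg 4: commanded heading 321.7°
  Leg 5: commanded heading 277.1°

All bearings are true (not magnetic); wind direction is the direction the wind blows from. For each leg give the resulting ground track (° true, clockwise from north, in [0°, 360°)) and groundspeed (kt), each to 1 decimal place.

Leg 1: heading 68.1°; drift -2.8° → track 65.3°, groundspeed 265.1 kt
Leg 2: heading 301.5°; drift +8.1° → track 309.6°, groundspeed 229.0 kt
Leg 3: heading 201.5°; drift -3.7° → track 197.8°, groundspeed 204.6 kt
Leg 4: heading 321.7°; drift +7.8° → track 329.5°, groundspeed 240.5 kt
Leg 5: heading 277.1°; drift +6.9° → track 284.0°, groundspeed 215.7 kt

Leg 1: track=65.3°, groundspeed=265.1 kt
Leg 2: track=309.6°, groundspeed=229.0 kt
Leg 3: track=197.8°, groundspeed=204.6 kt
Leg 4: track=329.5°, groundspeed=240.5 kt
Leg 5: track=284.0°, groundspeed=215.7 kt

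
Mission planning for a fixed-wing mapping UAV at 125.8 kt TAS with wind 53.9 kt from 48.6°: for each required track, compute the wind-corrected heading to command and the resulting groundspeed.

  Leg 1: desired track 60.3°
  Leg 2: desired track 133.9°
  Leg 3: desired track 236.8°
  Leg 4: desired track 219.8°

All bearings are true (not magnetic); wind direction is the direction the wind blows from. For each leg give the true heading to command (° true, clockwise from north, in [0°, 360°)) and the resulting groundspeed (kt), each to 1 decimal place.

Leg 1: heading=55.3°, groundspeed=72.5 kt
Leg 2: heading=108.6°, groundspeed=109.3 kt
Leg 3: heading=240.3°, groundspeed=178.9 kt
Leg 4: heading=216.0°, groundspeed=178.8 kt

Leg 1: desired track 60.3°; wind correction -5.0° → command heading 55.3°, groundspeed 72.5 kt
Leg 2: desired track 133.9°; wind correction -25.3° → command heading 108.6°, groundspeed 109.3 kt
Leg 3: desired track 236.8°; wind correction +3.5° → command heading 240.3°, groundspeed 178.9 kt
Leg 4: desired track 219.8°; wind correction -3.8° → command heading 216.0°, groundspeed 178.8 kt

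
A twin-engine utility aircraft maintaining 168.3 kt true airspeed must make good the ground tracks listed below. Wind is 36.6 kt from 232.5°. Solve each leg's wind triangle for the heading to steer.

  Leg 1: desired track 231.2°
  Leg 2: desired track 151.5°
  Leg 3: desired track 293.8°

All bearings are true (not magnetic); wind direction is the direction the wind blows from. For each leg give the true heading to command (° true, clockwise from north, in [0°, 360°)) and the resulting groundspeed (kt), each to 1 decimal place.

Leg 1: heading=231.5°, groundspeed=131.7 kt
Leg 2: heading=163.9°, groundspeed=158.6 kt
Leg 3: heading=282.8°, groundspeed=147.6 kt

Leg 1: desired track 231.2°; wind correction +0.3° → command heading 231.5°, groundspeed 131.7 kt
Leg 2: desired track 151.5°; wind correction +12.4° → command heading 163.9°, groundspeed 158.6 kt
Leg 3: desired track 293.8°; wind correction -11.0° → command heading 282.8°, groundspeed 147.6 kt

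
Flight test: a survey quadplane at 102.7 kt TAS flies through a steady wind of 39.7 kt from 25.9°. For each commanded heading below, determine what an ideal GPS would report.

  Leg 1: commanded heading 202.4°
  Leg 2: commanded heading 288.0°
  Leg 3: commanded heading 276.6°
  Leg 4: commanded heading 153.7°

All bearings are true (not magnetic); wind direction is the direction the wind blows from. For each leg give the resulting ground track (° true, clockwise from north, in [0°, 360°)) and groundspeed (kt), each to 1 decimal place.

Leg 1: heading 202.4°; drift +1.0° → track 203.4°, groundspeed 142.3 kt
Leg 2: heading 288.0°; drift -20.0° → track 268.0°, groundspeed 115.1 kt
Leg 3: heading 276.6°; drift -17.9° → track 258.7°, groundspeed 121.7 kt
Leg 4: heading 153.7°; drift +13.9° → track 167.6°, groundspeed 130.8 kt

Leg 1: track=203.4°, groundspeed=142.3 kt
Leg 2: track=268.0°, groundspeed=115.1 kt
Leg 3: track=258.7°, groundspeed=121.7 kt
Leg 4: track=167.6°, groundspeed=130.8 kt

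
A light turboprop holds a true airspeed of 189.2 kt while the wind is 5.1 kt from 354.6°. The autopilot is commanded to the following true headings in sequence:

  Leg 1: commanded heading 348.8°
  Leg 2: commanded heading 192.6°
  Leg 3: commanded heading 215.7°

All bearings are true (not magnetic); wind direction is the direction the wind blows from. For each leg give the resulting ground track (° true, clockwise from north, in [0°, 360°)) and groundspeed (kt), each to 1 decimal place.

Leg 1: heading 348.8°; drift -0.2° → track 348.6°, groundspeed 184.1 kt
Leg 2: heading 192.6°; drift -0.5° → track 192.1°, groundspeed 194.1 kt
Leg 3: heading 215.7°; drift -1.0° → track 214.7°, groundspeed 193.1 kt

Leg 1: track=348.6°, groundspeed=184.1 kt
Leg 2: track=192.1°, groundspeed=194.1 kt
Leg 3: track=214.7°, groundspeed=193.1 kt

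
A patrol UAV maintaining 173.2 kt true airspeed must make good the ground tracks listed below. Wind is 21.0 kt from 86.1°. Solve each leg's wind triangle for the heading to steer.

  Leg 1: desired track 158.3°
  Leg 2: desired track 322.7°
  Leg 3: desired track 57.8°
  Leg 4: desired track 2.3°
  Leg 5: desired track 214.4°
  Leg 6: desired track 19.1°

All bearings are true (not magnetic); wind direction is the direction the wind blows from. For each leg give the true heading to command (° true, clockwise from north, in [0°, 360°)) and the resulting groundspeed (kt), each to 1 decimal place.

Leg 1: heading=151.7°, groundspeed=165.6 kt
Leg 2: heading=328.5°, groundspeed=183.9 kt
Leg 3: heading=61.1°, groundspeed=154.4 kt
Leg 4: heading=9.2°, groundspeed=169.7 kt
Leg 5: heading=208.9°, groundspeed=185.4 kt
Leg 6: heading=25.5°, groundspeed=163.9 kt

Leg 1: desired track 158.3°; wind correction -6.6° → command heading 151.7°, groundspeed 165.6 kt
Leg 2: desired track 322.7°; wind correction +5.8° → command heading 328.5°, groundspeed 183.9 kt
Leg 3: desired track 57.8°; wind correction +3.3° → command heading 61.1°, groundspeed 154.4 kt
Leg 4: desired track 2.3°; wind correction +6.9° → command heading 9.2°, groundspeed 169.7 kt
Leg 5: desired track 214.4°; wind correction -5.5° → command heading 208.9°, groundspeed 185.4 kt
Leg 6: desired track 19.1°; wind correction +6.4° → command heading 25.5°, groundspeed 163.9 kt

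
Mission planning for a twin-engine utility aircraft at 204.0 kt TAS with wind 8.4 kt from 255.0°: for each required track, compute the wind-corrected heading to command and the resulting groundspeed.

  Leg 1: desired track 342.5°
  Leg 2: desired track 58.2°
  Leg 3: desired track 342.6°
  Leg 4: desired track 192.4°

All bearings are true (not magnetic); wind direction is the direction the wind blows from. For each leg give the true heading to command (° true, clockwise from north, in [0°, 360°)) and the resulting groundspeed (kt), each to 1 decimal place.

Leg 1: desired track 342.5°; wind correction -2.4° → command heading 340.1°, groundspeed 203.5 kt
Leg 2: desired track 58.2°; wind correction -0.7° → command heading 57.5°, groundspeed 212.0 kt
Leg 3: desired track 342.6°; wind correction -2.4° → command heading 340.2°, groundspeed 203.5 kt
Leg 4: desired track 192.4°; wind correction +2.1° → command heading 194.5°, groundspeed 200.0 kt

Leg 1: heading=340.1°, groundspeed=203.5 kt
Leg 2: heading=57.5°, groundspeed=212.0 kt
Leg 3: heading=340.2°, groundspeed=203.5 kt
Leg 4: heading=194.5°, groundspeed=200.0 kt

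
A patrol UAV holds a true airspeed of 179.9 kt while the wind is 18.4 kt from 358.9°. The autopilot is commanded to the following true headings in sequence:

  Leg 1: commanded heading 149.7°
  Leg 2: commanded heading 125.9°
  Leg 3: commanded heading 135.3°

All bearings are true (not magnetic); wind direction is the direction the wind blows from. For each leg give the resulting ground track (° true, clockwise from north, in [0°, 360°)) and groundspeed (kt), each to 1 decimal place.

Leg 1: heading 149.7°; drift +2.6° → track 152.3°, groundspeed 196.2 kt
Leg 2: heading 125.9°; drift +4.4° → track 130.3°, groundspeed 191.5 kt
Leg 3: heading 135.3°; drift +3.8° → track 139.1°, groundspeed 193.6 kt

Leg 1: track=152.3°, groundspeed=196.2 kt
Leg 2: track=130.3°, groundspeed=191.5 kt
Leg 3: track=139.1°, groundspeed=193.6 kt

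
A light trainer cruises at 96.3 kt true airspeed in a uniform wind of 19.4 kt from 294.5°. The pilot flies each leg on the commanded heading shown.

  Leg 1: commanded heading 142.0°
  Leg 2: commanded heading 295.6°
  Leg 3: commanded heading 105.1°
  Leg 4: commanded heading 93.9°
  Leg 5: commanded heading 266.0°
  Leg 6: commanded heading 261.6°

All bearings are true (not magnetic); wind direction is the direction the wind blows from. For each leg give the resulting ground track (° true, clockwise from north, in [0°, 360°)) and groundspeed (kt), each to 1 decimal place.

Leg 1: heading 142.0°; drift -4.5° → track 137.5°, groundspeed 113.9 kt
Leg 2: heading 295.6°; drift +0.3° → track 295.9°, groundspeed 76.9 kt
Leg 3: heading 105.1°; drift +1.6° → track 106.7°, groundspeed 115.5 kt
Leg 4: heading 93.9°; drift +3.4° → track 97.3°, groundspeed 114.7 kt
Leg 5: heading 266.0°; drift -6.7° → track 259.3°, groundspeed 79.8 kt
Leg 6: heading 261.6°; drift -7.5° → track 254.1°, groundspeed 80.7 kt

Leg 1: track=137.5°, groundspeed=113.9 kt
Leg 2: track=295.9°, groundspeed=76.9 kt
Leg 3: track=106.7°, groundspeed=115.5 kt
Leg 4: track=97.3°, groundspeed=114.7 kt
Leg 5: track=259.3°, groundspeed=79.8 kt
Leg 6: track=254.1°, groundspeed=80.7 kt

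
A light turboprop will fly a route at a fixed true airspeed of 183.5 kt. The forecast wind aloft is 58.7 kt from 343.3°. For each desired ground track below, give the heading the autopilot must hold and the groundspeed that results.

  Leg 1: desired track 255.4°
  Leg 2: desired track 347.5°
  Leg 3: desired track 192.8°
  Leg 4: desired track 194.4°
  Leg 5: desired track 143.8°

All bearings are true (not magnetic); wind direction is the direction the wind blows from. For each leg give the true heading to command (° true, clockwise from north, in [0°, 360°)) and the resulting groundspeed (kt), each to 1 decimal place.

Leg 1: desired track 255.4°; wind correction +18.6° → command heading 274.0°, groundspeed 171.7 kt
Leg 2: desired track 347.5°; wind correction -1.3° → command heading 346.2°, groundspeed 124.9 kt
Leg 3: desired track 192.8°; wind correction +9.1° → command heading 201.9°, groundspeed 232.3 kt
Leg 4: desired track 194.4°; wind correction +9.5° → command heading 203.9°, groundspeed 231.2 kt
Leg 5: desired track 143.8°; wind correction -6.1° → command heading 137.7°, groundspeed 237.8 kt

Leg 1: heading=274.0°, groundspeed=171.7 kt
Leg 2: heading=346.2°, groundspeed=124.9 kt
Leg 3: heading=201.9°, groundspeed=232.3 kt
Leg 4: heading=203.9°, groundspeed=231.2 kt
Leg 5: heading=137.7°, groundspeed=237.8 kt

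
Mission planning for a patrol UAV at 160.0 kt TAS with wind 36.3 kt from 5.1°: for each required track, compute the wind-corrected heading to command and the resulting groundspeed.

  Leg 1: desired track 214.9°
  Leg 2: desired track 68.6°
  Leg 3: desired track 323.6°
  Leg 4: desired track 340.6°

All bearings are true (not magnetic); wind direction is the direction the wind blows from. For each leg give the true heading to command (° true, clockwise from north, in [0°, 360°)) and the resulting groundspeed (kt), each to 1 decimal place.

Leg 1: heading=221.4°, groundspeed=190.5 kt
Leg 2: heading=56.9°, groundspeed=140.5 kt
Leg 3: heading=332.2°, groundspeed=131.0 kt
Leg 4: heading=346.0°, groundspeed=126.3 kt

Leg 1: desired track 214.9°; wind correction +6.5° → command heading 221.4°, groundspeed 190.5 kt
Leg 2: desired track 68.6°; wind correction -11.7° → command heading 56.9°, groundspeed 140.5 kt
Leg 3: desired track 323.6°; wind correction +8.6° → command heading 332.2°, groundspeed 131.0 kt
Leg 4: desired track 340.6°; wind correction +5.4° → command heading 346.0°, groundspeed 126.3 kt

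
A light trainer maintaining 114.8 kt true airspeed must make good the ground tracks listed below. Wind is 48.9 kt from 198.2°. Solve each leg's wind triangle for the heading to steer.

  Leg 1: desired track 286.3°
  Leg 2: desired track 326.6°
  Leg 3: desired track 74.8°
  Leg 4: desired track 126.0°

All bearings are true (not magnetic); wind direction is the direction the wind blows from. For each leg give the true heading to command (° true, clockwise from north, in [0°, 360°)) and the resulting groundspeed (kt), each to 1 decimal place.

Leg 1: desired track 286.3°; wind correction -25.2° → command heading 261.1°, groundspeed 102.3 kt
Leg 2: desired track 326.6°; wind correction -19.5° → command heading 307.1°, groundspeed 138.6 kt
Leg 3: desired track 74.8°; wind correction +20.8° → command heading 95.6°, groundspeed 134.2 kt
Leg 4: desired track 126.0°; wind correction +23.9° → command heading 149.9°, groundspeed 90.0 kt

Leg 1: heading=261.1°, groundspeed=102.3 kt
Leg 2: heading=307.1°, groundspeed=138.6 kt
Leg 3: heading=95.6°, groundspeed=134.2 kt
Leg 4: heading=149.9°, groundspeed=90.0 kt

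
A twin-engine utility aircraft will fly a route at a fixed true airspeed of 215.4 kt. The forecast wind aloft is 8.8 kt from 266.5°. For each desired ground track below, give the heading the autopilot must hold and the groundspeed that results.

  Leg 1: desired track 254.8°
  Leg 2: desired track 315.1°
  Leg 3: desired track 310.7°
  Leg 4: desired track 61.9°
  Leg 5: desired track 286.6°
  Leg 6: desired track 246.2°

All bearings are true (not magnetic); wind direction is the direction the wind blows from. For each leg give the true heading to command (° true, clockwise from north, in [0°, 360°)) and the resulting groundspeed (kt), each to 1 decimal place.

Leg 1: desired track 254.8°; wind correction +0.5° → command heading 255.3°, groundspeed 206.8 kt
Leg 2: desired track 315.1°; wind correction -1.8° → command heading 313.3°, groundspeed 209.5 kt
Leg 3: desired track 310.7°; wind correction -1.6° → command heading 309.1°, groundspeed 209.0 kt
Leg 4: desired track 61.9°; wind correction -1.0° → command heading 60.9°, groundspeed 223.4 kt
Leg 5: desired track 286.6°; wind correction -0.8° → command heading 285.8°, groundspeed 207.1 kt
Leg 6: desired track 246.2°; wind correction +0.8° → command heading 247.0°, groundspeed 207.1 kt

Leg 1: heading=255.3°, groundspeed=206.8 kt
Leg 2: heading=313.3°, groundspeed=209.5 kt
Leg 3: heading=309.1°, groundspeed=209.0 kt
Leg 4: heading=60.9°, groundspeed=223.4 kt
Leg 5: heading=285.8°, groundspeed=207.1 kt
Leg 6: heading=247.0°, groundspeed=207.1 kt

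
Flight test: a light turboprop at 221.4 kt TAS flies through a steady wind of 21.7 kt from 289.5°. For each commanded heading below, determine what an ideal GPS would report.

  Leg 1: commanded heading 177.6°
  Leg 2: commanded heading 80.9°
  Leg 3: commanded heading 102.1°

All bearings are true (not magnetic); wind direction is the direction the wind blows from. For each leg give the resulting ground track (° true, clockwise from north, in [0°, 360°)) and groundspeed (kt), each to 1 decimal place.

Leg 1: heading 177.6°; drift -5.0° → track 172.6°, groundspeed 230.4 kt
Leg 2: heading 80.9°; drift +2.5° → track 83.4°, groundspeed 240.7 kt
Leg 3: heading 102.1°; drift +0.7° → track 102.8°, groundspeed 242.9 kt

Leg 1: track=172.6°, groundspeed=230.4 kt
Leg 2: track=83.4°, groundspeed=240.7 kt
Leg 3: track=102.8°, groundspeed=242.9 kt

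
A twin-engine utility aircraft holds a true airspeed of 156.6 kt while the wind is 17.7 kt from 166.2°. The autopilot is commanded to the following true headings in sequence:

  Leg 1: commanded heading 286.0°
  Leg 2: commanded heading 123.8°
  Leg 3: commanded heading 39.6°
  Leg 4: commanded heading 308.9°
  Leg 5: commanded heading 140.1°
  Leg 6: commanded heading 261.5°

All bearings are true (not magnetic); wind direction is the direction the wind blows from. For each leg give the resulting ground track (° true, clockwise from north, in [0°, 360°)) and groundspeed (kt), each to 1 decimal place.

Leg 1: heading 286.0°; drift +5.3° → track 291.3°, groundspeed 166.1 kt
Leg 2: heading 123.8°; drift -4.8° → track 119.0°, groundspeed 144.0 kt
Leg 3: heading 39.6°; drift -4.9° → track 34.7°, groundspeed 167.8 kt
Leg 4: heading 308.9°; drift +3.6° → track 312.5°, groundspeed 171.0 kt
Leg 5: heading 140.1°; drift -3.2° → track 136.9°, groundspeed 140.9 kt
Leg 6: heading 261.5°; drift +6.4° → track 267.9°, groundspeed 159.2 kt

Leg 1: track=291.3°, groundspeed=166.1 kt
Leg 2: track=119.0°, groundspeed=144.0 kt
Leg 3: track=34.7°, groundspeed=167.8 kt
Leg 4: track=312.5°, groundspeed=171.0 kt
Leg 5: track=136.9°, groundspeed=140.9 kt
Leg 6: track=267.9°, groundspeed=159.2 kt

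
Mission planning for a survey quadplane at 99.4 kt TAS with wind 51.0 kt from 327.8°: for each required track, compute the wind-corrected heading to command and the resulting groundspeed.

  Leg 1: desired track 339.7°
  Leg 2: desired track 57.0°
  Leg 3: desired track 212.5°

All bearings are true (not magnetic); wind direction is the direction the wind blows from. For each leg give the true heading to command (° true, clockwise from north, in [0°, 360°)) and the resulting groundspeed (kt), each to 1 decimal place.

Leg 1: desired track 339.7°; wind correction -6.1° → command heading 333.6°, groundspeed 48.9 kt
Leg 2: desired track 57.0°; wind correction -30.9° → command heading 26.1°, groundspeed 84.6 kt
Leg 3: desired track 212.5°; wind correction +27.6° → command heading 240.1°, groundspeed 109.9 kt

Leg 1: heading=333.6°, groundspeed=48.9 kt
Leg 2: heading=26.1°, groundspeed=84.6 kt
Leg 3: heading=240.1°, groundspeed=109.9 kt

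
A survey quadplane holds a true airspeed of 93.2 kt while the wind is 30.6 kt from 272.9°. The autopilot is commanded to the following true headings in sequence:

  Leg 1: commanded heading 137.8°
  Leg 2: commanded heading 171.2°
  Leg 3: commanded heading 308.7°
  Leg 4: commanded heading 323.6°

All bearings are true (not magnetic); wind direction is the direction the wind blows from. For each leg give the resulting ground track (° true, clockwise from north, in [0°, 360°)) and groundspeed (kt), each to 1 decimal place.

Leg 1: heading 137.8°; drift -10.6° → track 127.2°, groundspeed 116.9 kt
Leg 2: heading 171.2°; drift -16.8° → track 154.4°, groundspeed 103.8 kt
Leg 3: heading 308.7°; drift +14.7° → track 323.4°, groundspeed 70.7 kt
Leg 4: heading 323.6°; drift +17.8° → track 341.4°, groundspeed 77.5 kt

Leg 1: track=127.2°, groundspeed=116.9 kt
Leg 2: track=154.4°, groundspeed=103.8 kt
Leg 3: track=323.4°, groundspeed=70.7 kt
Leg 4: track=341.4°, groundspeed=77.5 kt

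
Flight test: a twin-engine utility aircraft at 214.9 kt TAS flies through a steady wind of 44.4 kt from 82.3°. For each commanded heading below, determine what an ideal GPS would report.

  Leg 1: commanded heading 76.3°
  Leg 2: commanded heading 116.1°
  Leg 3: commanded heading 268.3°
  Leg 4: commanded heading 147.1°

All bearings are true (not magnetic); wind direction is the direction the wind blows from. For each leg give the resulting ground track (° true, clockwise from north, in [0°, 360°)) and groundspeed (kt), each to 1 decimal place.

Leg 1: track=74.7°, groundspeed=170.8 kt
Leg 2: track=124.0°, groundspeed=179.7 kt
Leg 3: track=267.3°, groundspeed=259.1 kt
Leg 4: track=158.7°, groundspeed=200.1 kt

Leg 1: heading 76.3°; drift -1.6° → track 74.7°, groundspeed 170.8 kt
Leg 2: heading 116.1°; drift +7.9° → track 124.0°, groundspeed 179.7 kt
Leg 3: heading 268.3°; drift -1.0° → track 267.3°, groundspeed 259.1 kt
Leg 4: heading 147.1°; drift +11.6° → track 158.7°, groundspeed 200.1 kt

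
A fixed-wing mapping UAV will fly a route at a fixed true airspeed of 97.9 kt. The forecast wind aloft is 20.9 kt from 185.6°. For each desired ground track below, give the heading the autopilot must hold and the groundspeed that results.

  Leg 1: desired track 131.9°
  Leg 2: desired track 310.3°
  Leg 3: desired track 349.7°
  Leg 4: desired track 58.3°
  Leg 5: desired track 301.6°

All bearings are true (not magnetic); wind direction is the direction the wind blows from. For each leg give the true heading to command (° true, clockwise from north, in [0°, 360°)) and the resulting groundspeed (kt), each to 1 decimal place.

Leg 1: heading=141.8°, groundspeed=84.1 kt
Leg 2: heading=300.2°, groundspeed=108.3 kt
Leg 3: heading=346.3°, groundspeed=117.8 kt
Leg 4: heading=68.1°, groundspeed=109.1 kt
Leg 5: heading=290.5°, groundspeed=105.2 kt

Leg 1: desired track 131.9°; wind correction +9.9° → command heading 141.8°, groundspeed 84.1 kt
Leg 2: desired track 310.3°; wind correction -10.1° → command heading 300.2°, groundspeed 108.3 kt
Leg 3: desired track 349.7°; wind correction -3.4° → command heading 346.3°, groundspeed 117.8 kt
Leg 4: desired track 58.3°; wind correction +9.8° → command heading 68.1°, groundspeed 109.1 kt
Leg 5: desired track 301.6°; wind correction -11.1° → command heading 290.5°, groundspeed 105.2 kt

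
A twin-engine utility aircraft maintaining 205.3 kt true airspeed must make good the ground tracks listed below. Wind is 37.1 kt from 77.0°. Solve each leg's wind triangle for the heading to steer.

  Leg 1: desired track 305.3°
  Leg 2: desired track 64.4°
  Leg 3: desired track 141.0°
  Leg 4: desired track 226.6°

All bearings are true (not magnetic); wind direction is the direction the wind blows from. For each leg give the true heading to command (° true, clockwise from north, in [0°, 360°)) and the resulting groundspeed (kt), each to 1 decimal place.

Leg 1: desired track 305.3°; wind correction +7.8° → command heading 313.1°, groundspeed 228.1 kt
Leg 2: desired track 64.4°; wind correction +2.3° → command heading 66.7°, groundspeed 168.9 kt
Leg 3: desired track 141.0°; wind correction -9.3° → command heading 131.7°, groundspeed 186.3 kt
Leg 4: desired track 226.6°; wind correction -5.2° → command heading 221.4°, groundspeed 236.4 kt

Leg 1: heading=313.1°, groundspeed=228.1 kt
Leg 2: heading=66.7°, groundspeed=168.9 kt
Leg 3: heading=131.7°, groundspeed=186.3 kt
Leg 4: heading=221.4°, groundspeed=236.4 kt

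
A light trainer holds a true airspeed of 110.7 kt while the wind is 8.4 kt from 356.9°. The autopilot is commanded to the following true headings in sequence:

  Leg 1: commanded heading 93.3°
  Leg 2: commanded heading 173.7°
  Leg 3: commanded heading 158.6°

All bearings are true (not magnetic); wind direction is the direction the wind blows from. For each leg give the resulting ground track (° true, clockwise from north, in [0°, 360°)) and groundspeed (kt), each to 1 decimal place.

Leg 1: track=97.6°, groundspeed=111.9 kt
Leg 2: track=173.9°, groundspeed=119.1 kt
Leg 3: track=159.9°, groundspeed=118.7 kt

Leg 1: heading 93.3°; drift +4.3° → track 97.6°, groundspeed 111.9 kt
Leg 2: heading 173.7°; drift +0.2° → track 173.9°, groundspeed 119.1 kt
Leg 3: heading 158.6°; drift +1.3° → track 159.9°, groundspeed 118.7 kt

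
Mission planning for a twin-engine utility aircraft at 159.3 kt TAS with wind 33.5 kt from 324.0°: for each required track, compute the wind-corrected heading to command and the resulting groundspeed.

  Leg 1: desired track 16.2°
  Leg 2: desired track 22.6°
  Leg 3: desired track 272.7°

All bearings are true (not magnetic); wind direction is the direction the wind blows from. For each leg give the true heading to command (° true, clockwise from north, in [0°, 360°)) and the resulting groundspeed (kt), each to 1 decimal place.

Leg 1: desired track 16.2°; wind correction -9.6° → command heading 6.6°, groundspeed 136.6 kt
Leg 2: desired track 22.6°; wind correction -10.3° → command heading 12.3°, groundspeed 139.3 kt
Leg 3: desired track 272.7°; wind correction +9.4° → command heading 282.1°, groundspeed 136.2 kt

Leg 1: heading=6.6°, groundspeed=136.6 kt
Leg 2: heading=12.3°, groundspeed=139.3 kt
Leg 3: heading=282.1°, groundspeed=136.2 kt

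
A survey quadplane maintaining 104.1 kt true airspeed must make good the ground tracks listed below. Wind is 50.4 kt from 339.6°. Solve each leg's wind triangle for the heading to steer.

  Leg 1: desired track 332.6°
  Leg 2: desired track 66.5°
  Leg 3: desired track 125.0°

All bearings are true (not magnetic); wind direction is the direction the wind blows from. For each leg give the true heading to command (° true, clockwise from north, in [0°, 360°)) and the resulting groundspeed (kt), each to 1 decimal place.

Leg 1: heading=336.0°, groundspeed=53.9 kt
Leg 2: heading=37.6°, groundspeed=88.4 kt
Leg 3: heading=109.0°, groundspeed=141.6 kt

Leg 1: desired track 332.6°; wind correction +3.4° → command heading 336.0°, groundspeed 53.9 kt
Leg 2: desired track 66.5°; wind correction -28.9° → command heading 37.6°, groundspeed 88.4 kt
Leg 3: desired track 125.0°; wind correction -16.0° → command heading 109.0°, groundspeed 141.6 kt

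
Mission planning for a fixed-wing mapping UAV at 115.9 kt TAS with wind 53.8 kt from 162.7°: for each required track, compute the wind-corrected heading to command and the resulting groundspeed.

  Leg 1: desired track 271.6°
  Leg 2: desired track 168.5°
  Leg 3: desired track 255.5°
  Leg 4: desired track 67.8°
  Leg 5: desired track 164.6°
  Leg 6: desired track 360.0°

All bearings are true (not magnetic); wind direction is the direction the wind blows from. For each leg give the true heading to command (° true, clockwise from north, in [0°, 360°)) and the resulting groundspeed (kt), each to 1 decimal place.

Leg 1: desired track 271.6°; wind correction -26.1° → command heading 245.5°, groundspeed 121.6 kt
Leg 2: desired track 168.5°; wind correction -2.7° → command heading 165.8°, groundspeed 62.2 kt
Leg 3: desired track 255.5°; wind correction -27.6° → command heading 227.9°, groundspeed 105.3 kt
Leg 4: desired track 67.8°; wind correction +27.5° → command heading 95.3°, groundspeed 107.4 kt
Leg 5: desired track 164.6°; wind correction -0.9° → command heading 163.7°, groundspeed 62.1 kt
Leg 6: desired track 360.0°; wind correction +7.9° → command heading 7.9°, groundspeed 166.2 kt

Leg 1: heading=245.5°, groundspeed=121.6 kt
Leg 2: heading=165.8°, groundspeed=62.2 kt
Leg 3: heading=227.9°, groundspeed=105.3 kt
Leg 4: heading=95.3°, groundspeed=107.4 kt
Leg 5: heading=163.7°, groundspeed=62.1 kt
Leg 6: heading=7.9°, groundspeed=166.2 kt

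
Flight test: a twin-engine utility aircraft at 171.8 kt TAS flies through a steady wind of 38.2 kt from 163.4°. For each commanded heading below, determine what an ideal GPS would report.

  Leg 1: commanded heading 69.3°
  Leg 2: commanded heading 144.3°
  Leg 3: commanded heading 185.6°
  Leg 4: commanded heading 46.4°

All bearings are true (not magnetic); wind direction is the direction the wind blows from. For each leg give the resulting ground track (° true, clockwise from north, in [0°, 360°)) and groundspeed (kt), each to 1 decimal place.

Leg 1: heading 69.3°; drift -12.3° → track 57.0°, groundspeed 178.6 kt
Leg 2: heading 144.3°; drift -5.3° → track 139.0°, groundspeed 136.3 kt
Leg 3: heading 185.6°; drift +6.0° → track 191.6°, groundspeed 137.2 kt
Leg 4: heading 46.4°; drift -10.2° → track 36.2°, groundspeed 192.2 kt

Leg 1: track=57.0°, groundspeed=178.6 kt
Leg 2: track=139.0°, groundspeed=136.3 kt
Leg 3: track=191.6°, groundspeed=137.2 kt
Leg 4: track=36.2°, groundspeed=192.2 kt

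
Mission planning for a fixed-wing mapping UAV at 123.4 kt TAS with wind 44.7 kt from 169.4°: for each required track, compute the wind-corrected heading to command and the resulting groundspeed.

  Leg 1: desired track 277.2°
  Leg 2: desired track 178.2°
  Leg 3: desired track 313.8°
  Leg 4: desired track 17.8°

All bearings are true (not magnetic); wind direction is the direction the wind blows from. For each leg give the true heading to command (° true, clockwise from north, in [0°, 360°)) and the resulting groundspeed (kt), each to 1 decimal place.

Leg 1: heading=257.0°, groundspeed=129.5 kt
Leg 2: heading=175.0°, groundspeed=79.0 kt
Leg 3: heading=301.6°, groundspeed=157.0 kt
Leg 4: heading=27.7°, groundspeed=160.9 kt

Leg 1: desired track 277.2°; wind correction -20.2° → command heading 257.0°, groundspeed 129.5 kt
Leg 2: desired track 178.2°; wind correction -3.2° → command heading 175.0°, groundspeed 79.0 kt
Leg 3: desired track 313.8°; wind correction -12.2° → command heading 301.6°, groundspeed 157.0 kt
Leg 4: desired track 17.8°; wind correction +9.9° → command heading 27.7°, groundspeed 160.9 kt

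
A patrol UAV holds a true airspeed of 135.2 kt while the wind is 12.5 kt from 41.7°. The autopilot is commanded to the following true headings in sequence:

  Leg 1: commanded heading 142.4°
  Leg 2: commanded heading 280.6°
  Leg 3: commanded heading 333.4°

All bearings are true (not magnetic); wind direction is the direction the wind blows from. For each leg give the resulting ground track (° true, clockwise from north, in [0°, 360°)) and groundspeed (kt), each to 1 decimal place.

Leg 1: track=147.5°, groundspeed=138.1 kt
Leg 2: track=276.3°, groundspeed=142.1 kt
Leg 3: track=328.3°, groundspeed=131.1 kt

Leg 1: heading 142.4°; drift +5.1° → track 147.5°, groundspeed 138.1 kt
Leg 2: heading 280.6°; drift -4.3° → track 276.3°, groundspeed 142.1 kt
Leg 3: heading 333.4°; drift -5.1° → track 328.3°, groundspeed 131.1 kt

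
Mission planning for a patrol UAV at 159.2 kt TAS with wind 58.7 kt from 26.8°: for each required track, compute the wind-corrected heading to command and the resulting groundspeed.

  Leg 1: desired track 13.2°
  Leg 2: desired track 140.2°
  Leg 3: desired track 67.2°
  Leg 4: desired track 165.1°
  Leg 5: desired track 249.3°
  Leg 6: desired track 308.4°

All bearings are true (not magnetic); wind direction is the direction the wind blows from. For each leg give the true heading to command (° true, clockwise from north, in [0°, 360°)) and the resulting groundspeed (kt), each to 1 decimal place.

Leg 1: heading=18.2°, groundspeed=101.5 kt
Leg 2: heading=120.4°, groundspeed=173.1 kt
Leg 3: heading=53.4°, groundspeed=109.9 kt
Leg 4: heading=150.9°, groundspeed=198.2 kt
Leg 5: heading=263.7°, groundspeed=197.5 kt
Leg 6: heading=329.6°, groundspeed=136.6 kt

Leg 1: desired track 13.2°; wind correction +5.0° → command heading 18.2°, groundspeed 101.5 kt
Leg 2: desired track 140.2°; wind correction -19.8° → command heading 120.4°, groundspeed 173.1 kt
Leg 3: desired track 67.2°; wind correction -13.8° → command heading 53.4°, groundspeed 109.9 kt
Leg 4: desired track 165.1°; wind correction -14.2° → command heading 150.9°, groundspeed 198.2 kt
Leg 5: desired track 249.3°; wind correction +14.4° → command heading 263.7°, groundspeed 197.5 kt
Leg 6: desired track 308.4°; wind correction +21.2° → command heading 329.6°, groundspeed 136.6 kt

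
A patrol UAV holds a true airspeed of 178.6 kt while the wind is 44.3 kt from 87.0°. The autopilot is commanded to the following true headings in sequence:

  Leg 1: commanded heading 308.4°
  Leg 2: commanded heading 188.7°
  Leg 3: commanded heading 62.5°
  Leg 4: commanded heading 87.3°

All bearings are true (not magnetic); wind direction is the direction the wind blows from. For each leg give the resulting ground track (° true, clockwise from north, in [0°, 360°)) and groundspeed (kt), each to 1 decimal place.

Leg 1: track=300.5°, groundspeed=213.8 kt
Leg 2: track=201.7°, groundspeed=192.5 kt
Leg 3: track=54.9°, groundspeed=139.5 kt
Leg 4: track=87.4°, groundspeed=134.3 kt

Leg 1: heading 308.4°; drift -7.9° → track 300.5°, groundspeed 213.8 kt
Leg 2: heading 188.7°; drift +13.0° → track 201.7°, groundspeed 192.5 kt
Leg 3: heading 62.5°; drift -7.6° → track 54.9°, groundspeed 139.5 kt
Leg 4: heading 87.3°; drift +0.1° → track 87.4°, groundspeed 134.3 kt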